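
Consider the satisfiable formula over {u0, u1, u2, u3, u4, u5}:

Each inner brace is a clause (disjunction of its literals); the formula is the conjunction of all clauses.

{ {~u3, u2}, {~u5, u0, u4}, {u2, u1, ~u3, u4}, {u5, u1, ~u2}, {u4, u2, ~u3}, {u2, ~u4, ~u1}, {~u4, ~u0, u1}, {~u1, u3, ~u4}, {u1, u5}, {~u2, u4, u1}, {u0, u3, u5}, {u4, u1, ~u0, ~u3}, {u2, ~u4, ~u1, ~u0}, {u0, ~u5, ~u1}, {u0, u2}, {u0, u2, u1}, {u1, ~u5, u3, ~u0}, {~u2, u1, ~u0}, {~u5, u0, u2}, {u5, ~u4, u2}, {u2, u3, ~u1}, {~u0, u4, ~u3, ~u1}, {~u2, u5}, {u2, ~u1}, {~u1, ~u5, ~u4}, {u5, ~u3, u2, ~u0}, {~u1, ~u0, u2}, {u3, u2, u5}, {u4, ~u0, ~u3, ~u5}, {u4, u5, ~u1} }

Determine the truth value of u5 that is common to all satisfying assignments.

Suppose u5 = 0.
(u1) alone gives u1 = 1.
(~u2) alone gives u2 = 0.
Now (u2) is unsatisfied and unit — conflict.
So every satisfying assignment has u5 = True.

True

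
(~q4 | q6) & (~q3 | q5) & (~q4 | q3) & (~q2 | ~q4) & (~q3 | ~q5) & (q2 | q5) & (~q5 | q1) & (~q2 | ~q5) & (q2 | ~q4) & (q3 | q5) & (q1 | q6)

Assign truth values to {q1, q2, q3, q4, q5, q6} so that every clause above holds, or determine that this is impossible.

q1: 1,  q2: 0,  q3: 0,  q4: 0,  q5: 1,  q6: 0

Try q4 = 0.
Try q3 = 0.
(q5) alone gives q5 = 1.
(q1) alone gives q1 = 1.
(~q2) alone gives q2 = 0.
No clause remains; q6 is free.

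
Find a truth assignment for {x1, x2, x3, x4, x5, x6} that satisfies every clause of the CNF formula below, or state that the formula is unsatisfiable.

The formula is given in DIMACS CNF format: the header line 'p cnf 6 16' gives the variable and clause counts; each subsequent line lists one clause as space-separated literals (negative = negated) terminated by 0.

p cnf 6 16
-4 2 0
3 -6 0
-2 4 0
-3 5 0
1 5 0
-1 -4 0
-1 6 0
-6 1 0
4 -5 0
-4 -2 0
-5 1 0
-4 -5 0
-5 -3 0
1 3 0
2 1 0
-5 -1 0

UNSATISFIABLE

Branch on x4: set x4 = False.
The clause (¬x2) is unit, so x2 = False.
The clause (¬x5) is unit, so x5 = False.
The clause (¬x3) is unit, so x3 = False.
The clause (¬x6) is unit, so x6 = False.
The clause (x1) is unit, so x1 = True.
Now (¬x1) is unsatisfied and unit — conflict.
That branch fails; take x4 = True instead.
The clause (x2) is unit, so x2 = True.
Now (¬x2) is unsatisfied and unit — conflict.
Neither x4 = True nor x4 = False works.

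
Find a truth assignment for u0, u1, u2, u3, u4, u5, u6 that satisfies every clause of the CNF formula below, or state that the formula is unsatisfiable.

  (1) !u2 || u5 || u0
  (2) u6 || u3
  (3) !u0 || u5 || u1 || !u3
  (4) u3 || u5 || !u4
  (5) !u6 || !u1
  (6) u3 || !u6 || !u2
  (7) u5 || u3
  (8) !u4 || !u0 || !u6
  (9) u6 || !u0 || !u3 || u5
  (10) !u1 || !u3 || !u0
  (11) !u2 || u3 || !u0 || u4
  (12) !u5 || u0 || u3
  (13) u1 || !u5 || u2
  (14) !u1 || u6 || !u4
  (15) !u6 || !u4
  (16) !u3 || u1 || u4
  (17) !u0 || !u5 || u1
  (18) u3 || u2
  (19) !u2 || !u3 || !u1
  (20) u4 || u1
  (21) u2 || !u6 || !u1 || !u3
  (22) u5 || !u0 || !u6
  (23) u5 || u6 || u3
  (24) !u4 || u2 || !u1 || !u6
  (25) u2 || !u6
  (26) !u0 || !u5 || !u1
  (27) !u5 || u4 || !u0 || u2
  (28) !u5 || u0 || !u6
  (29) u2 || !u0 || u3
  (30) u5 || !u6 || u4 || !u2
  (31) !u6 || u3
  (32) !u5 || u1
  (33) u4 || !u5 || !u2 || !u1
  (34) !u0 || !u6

Try u6 = false.
The clause (u3) is unit, so u3 = true.
Try u0 = false.
Try u2 = false.
Try u1 = false.
The clause (!u5) is unit, so u5 = false.
The clause (u4) is unit, so u4 = true.
This assignment satisfies each clause.

u0=false,  u1=false,  u2=false,  u3=true,  u4=true,  u5=false,  u6=false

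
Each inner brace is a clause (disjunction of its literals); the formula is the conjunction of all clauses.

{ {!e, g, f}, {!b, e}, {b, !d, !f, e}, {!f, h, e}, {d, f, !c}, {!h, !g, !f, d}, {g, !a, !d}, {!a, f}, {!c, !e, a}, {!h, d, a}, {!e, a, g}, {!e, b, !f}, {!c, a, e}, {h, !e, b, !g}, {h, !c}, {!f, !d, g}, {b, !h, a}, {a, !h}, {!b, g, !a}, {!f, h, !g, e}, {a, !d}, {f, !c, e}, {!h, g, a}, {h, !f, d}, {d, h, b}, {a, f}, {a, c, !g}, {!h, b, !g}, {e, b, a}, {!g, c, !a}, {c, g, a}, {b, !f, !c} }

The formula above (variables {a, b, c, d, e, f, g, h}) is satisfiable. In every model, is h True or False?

True

Suppose h = false.
(!c) alone gives c = false.
Case b = false:
(d) alone gives d = true.
(a) alone gives a = true.
(g) alone gives g = true.
Now (!g) is unsatisfied and unit — conflict.
So b must be the other value — set b = true.
(e) alone gives e = true.
Case g = true:
(a) alone gives a = true.
Now (!a) is unsatisfied and unit — conflict.
So g must be the other value — set g = false.
(f) alone gives f = true.
(a) alone gives a = true.
Now (!a) is unsatisfied and unit — conflict.
Both values of g lead to a conflict.
Both values of b lead to a conflict.
So every satisfying assignment has h = True.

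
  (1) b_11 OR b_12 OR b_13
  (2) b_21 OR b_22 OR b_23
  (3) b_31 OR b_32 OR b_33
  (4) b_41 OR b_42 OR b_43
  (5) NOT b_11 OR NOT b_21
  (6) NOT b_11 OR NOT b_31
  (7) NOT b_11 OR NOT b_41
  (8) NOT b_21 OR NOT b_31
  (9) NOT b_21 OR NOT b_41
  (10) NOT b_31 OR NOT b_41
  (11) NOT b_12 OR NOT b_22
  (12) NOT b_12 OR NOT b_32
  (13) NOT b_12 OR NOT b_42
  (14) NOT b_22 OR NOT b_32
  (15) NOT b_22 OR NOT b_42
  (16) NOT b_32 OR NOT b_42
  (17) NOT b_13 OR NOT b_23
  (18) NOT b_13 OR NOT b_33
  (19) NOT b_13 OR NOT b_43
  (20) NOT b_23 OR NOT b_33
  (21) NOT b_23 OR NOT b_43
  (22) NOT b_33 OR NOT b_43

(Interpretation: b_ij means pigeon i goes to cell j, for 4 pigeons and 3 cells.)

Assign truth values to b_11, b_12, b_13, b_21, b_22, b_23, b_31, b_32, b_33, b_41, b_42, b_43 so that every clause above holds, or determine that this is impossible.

Branch on b_11: set b_11 = false.
Branch on b_12: set b_12 = true.
The clause (NOT b_22) is unit, so b_22 = false.
The clause (NOT b_32) is unit, so b_32 = false.
The clause (NOT b_42) is unit, so b_42 = false.
Branch on b_21: set b_21 = true.
The clause (NOT b_31) is unit, so b_31 = false.
The clause (b_33) is unit, so b_33 = true.
The clause (NOT b_41) is unit, so b_41 = false.
The clause (b_43) is unit, so b_43 = true.
But (NOT b_43) is also a unit clause — contradiction.
That branch fails; take b_21 = false instead.
The clause (b_23) is unit, so b_23 = true.
The clause (NOT b_13) is unit, so b_13 = false.
The clause (NOT b_33) is unit, so b_33 = false.
The clause (b_31) is unit, so b_31 = true.
The clause (NOT b_41) is unit, so b_41 = false.
The clause (b_43) is unit, so b_43 = true.
But (NOT b_43) is also a unit clause — contradiction.
Both values of b_21 lead to a conflict.
That branch fails; take b_12 = false instead.
The clause (b_13) is unit, so b_13 = true.
The clause (NOT b_23) is unit, so b_23 = false.
The clause (NOT b_33) is unit, so b_33 = false.
The clause (NOT b_43) is unit, so b_43 = false.
Branch on b_21: set b_21 = true.
The clause (NOT b_31) is unit, so b_31 = false.
The clause (b_32) is unit, so b_32 = true.
The clause (NOT b_41) is unit, so b_41 = false.
The clause (b_42) is unit, so b_42 = true.
But (NOT b_42) is also a unit clause — contradiction.
That branch fails; take b_21 = false instead.
The clause (b_22) is unit, so b_22 = true.
The clause (NOT b_32) is unit, so b_32 = false.
The clause (b_31) is unit, so b_31 = true.
The clause (NOT b_41) is unit, so b_41 = false.
The clause (b_42) is unit, so b_42 = true.
But (NOT b_42) is also a unit clause — contradiction.
Both values of b_21 lead to a conflict.
Both values of b_12 lead to a conflict.
That branch fails; take b_11 = true instead.
The clause (NOT b_21) is unit, so b_21 = false.
The clause (NOT b_31) is unit, so b_31 = false.
The clause (NOT b_41) is unit, so b_41 = false.
Branch on b_22: set b_22 = true.
The clause (NOT b_12) is unit, so b_12 = false.
The clause (NOT b_32) is unit, so b_32 = false.
The clause (b_33) is unit, so b_33 = true.
The clause (NOT b_42) is unit, so b_42 = false.
The clause (b_43) is unit, so b_43 = true.
But (NOT b_43) is also a unit clause — contradiction.
That branch fails; take b_22 = false instead.
The clause (b_23) is unit, so b_23 = true.
The clause (NOT b_13) is unit, so b_13 = false.
The clause (NOT b_33) is unit, so b_33 = false.
The clause (b_32) is unit, so b_32 = true.
The clause (NOT b_12) is unit, so b_12 = false.
The clause (NOT b_42) is unit, so b_42 = false.
The clause (b_43) is unit, so b_43 = true.
But (NOT b_43) is also a unit clause — contradiction.
Both values of b_22 lead to a conflict.
Both values of b_11 lead to a conflict.

UNSATISFIABLE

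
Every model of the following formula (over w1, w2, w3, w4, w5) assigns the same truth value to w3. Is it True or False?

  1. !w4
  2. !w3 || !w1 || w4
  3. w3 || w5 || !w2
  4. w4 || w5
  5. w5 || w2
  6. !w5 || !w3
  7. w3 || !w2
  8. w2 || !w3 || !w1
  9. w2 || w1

False

Suppose w3 = true.
Unit clause (!w4) forces w4 = false.
Unit clause (!w1) forces w1 = false.
Unit clause (w5) forces w5 = true.
Now (!w5) is unsatisfied and unit — conflict.
So every satisfying assignment has w3 = False.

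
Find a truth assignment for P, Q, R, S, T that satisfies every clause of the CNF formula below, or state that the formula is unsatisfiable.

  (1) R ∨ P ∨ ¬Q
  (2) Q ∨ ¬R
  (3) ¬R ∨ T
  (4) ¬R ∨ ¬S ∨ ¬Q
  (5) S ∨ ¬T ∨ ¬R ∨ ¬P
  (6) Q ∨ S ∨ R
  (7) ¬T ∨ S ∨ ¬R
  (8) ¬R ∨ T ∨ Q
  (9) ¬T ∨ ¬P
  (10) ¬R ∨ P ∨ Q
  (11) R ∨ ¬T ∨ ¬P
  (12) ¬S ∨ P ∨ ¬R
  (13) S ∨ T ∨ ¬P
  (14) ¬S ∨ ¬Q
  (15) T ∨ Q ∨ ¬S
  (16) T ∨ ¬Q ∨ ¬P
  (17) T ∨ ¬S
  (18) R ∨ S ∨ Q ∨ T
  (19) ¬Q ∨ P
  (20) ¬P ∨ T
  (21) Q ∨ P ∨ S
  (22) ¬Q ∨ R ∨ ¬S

Try Q = False.
Unit clause (¬R) forces R = False.
Unit clause (S) forces S = True.
Unit clause (T) forces T = True.
Unit clause (¬P) forces P = False.
Every clause now holds.

P: False; Q: False; R: False; S: True; T: True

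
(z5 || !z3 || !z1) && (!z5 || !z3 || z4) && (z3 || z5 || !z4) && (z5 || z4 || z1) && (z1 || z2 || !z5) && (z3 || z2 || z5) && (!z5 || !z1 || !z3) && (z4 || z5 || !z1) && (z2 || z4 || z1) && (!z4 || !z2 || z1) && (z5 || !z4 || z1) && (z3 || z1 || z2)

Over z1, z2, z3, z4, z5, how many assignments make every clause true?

There are 2^5 = 32 truth assignments over (z1, z2, z3, z4, z5).
Split on z2. With z2 = true, the clauses containing z2 are satisfied and !z2 drops from the rest; 3 of the 2^4 = 16 assignments to the other variables satisfy what remains.
With z2 = false, by the same count on the reduced clause set, 2 assignments work.
Total: 3 + 2 = 5.

5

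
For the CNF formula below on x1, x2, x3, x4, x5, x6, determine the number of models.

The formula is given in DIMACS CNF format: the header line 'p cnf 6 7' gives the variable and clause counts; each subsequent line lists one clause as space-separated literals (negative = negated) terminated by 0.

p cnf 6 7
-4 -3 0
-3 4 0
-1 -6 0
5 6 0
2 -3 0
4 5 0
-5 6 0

There are 2^6 = 64 truth assignments over (x1, x2, x3, x4, x5, x6).
Split on x4. With x4 = True, the clauses containing x4 are satisfied and ¬x4 drops from the rest; 4 of the 2^5 = 32 assignments to the other variables satisfy what remains.
With x4 = False, by the same count on the reduced clause set, 2 assignments work.
(One model: x1=F, x2=F, x3=F, x4=F, x5=T, x6=T.)
Total: 4 + 2 = 6.

6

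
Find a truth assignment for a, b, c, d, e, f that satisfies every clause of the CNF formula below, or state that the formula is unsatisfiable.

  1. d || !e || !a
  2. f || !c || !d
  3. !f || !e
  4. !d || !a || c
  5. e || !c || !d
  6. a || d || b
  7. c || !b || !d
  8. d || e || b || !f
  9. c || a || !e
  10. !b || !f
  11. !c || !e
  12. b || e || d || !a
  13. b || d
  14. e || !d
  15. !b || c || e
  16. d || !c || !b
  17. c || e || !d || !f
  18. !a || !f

Suppose f = false.
Suppose c = false.
Suppose d = false.
From the singleton clause (b), b = true.
From the singleton clause (e), e = true.
From the singleton clause (!a), a = false.
That conflicts with the unit clause (a).
Backtrack on d: now try d = true.
From the singleton clause (!a), a = false.
From the singleton clause (!b), b = false.
From the singleton clause (!e), e = false.
That conflicts with the unit clause (e).
Either choice for d ends in contradiction.
Backtrack on c: now try c = true.
From the singleton clause (!d), d = false.
From the singleton clause (!e), e = false.
From the singleton clause (b), b = true.
That conflicts with the unit clause (!b).
Either choice for c ends in contradiction.
Backtrack on f: now try f = true.
From the singleton clause (!e), e = false.
From the singleton clause (!b), b = false.
From the singleton clause (d), d = true.
That conflicts with the unit clause (!d).
Either choice for f ends in contradiction.

UNSATISFIABLE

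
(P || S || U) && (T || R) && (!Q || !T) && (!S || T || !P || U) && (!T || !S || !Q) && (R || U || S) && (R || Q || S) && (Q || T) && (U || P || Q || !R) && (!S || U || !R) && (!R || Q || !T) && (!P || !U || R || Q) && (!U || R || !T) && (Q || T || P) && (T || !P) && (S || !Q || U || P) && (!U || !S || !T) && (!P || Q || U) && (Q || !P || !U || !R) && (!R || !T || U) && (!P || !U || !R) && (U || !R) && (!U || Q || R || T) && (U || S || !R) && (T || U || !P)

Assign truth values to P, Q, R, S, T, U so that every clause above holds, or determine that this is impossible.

P=false,  Q=true,  R=true,  S=true,  T=false,  U=true

Branch on T: set T = false.
From the singleton clause (R), R = true.
From the singleton clause (Q), Q = true.
From the singleton clause (!P), P = false.
From the singleton clause (U), U = true.
No clause remains; S is free.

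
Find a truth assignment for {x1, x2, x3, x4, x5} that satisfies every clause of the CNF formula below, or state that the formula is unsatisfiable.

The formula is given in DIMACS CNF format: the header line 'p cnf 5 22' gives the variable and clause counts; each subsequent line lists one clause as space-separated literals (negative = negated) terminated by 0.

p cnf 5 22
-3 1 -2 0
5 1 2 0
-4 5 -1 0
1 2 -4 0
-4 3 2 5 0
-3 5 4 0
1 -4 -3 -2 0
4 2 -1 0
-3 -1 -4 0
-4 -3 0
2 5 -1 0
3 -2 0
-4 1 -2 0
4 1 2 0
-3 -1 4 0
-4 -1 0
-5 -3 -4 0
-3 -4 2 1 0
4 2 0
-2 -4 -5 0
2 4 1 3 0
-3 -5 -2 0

Branch on x4: set x4 = False.
The clause (x2) is unit, so x2 = True.
The clause (x3) is unit, so x3 = True.
The clause (x1) is unit, so x1 = True.
That conflicts with the unit clause (¬x1).
Backtrack on x4: now try x4 = True.
The clause (¬x3) is unit, so x3 = False.
The clause (¬x2) is unit, so x2 = False.
The clause (x1) is unit, so x1 = True.
That conflicts with the unit clause (¬x1).
Both values of x4 lead to a conflict.

UNSATISFIABLE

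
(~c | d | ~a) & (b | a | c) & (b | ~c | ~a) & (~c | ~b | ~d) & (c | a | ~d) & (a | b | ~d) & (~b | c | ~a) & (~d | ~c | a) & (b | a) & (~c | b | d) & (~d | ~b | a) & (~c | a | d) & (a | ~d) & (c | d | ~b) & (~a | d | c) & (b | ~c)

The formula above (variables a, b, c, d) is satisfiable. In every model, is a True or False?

Suppose a = 0.
Unit clause (b) forces b = 1.
Unit clause (~d) forces d = 0.
Unit clause (~c) forces c = 0.
But (c) is also a unit clause — contradiction.
So every satisfying assignment has a = True.

True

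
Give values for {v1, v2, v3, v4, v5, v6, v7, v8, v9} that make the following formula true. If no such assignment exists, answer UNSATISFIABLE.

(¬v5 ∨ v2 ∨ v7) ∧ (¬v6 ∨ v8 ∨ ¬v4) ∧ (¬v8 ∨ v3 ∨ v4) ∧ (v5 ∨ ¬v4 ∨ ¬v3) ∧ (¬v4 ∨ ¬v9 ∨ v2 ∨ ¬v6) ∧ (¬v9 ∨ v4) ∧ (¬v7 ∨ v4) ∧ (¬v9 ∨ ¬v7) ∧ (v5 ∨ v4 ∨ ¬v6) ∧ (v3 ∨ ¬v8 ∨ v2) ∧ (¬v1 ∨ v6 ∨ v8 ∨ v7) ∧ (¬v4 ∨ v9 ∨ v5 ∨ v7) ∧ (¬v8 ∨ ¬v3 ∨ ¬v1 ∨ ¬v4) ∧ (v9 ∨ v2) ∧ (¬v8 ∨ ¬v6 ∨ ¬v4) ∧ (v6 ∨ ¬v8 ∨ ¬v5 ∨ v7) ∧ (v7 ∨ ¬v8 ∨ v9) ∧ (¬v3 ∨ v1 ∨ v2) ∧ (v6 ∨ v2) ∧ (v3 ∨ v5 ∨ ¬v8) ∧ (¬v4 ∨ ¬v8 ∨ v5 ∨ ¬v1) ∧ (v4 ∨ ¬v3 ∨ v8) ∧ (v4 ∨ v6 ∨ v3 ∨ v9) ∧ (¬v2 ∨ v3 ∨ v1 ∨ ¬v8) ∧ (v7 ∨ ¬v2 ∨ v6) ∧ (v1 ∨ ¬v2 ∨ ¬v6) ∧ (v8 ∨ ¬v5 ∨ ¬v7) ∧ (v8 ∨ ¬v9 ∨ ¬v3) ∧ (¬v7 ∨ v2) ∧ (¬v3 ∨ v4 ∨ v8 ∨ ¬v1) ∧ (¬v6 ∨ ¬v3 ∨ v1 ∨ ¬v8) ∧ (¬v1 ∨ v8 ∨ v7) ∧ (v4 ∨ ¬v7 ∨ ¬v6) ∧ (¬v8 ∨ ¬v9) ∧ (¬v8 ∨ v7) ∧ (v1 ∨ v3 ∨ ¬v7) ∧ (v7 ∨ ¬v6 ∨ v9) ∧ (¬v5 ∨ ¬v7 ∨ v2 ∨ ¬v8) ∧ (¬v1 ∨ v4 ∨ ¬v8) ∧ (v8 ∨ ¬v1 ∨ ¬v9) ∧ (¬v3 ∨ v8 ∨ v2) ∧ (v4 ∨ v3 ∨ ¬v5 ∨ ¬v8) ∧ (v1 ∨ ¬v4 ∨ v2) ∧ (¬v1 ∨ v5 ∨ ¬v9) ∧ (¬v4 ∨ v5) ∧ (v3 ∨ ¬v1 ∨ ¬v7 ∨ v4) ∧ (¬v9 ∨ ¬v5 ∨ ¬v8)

v1=True, v2=True, v3=False, v4=True, v5=True, v6=False, v7=True, v8=True, v9=False

Case v9 = False:
Unit clause (v2) forces v2 = True.
Case v7 = True:
Unit clause (v4) forces v4 = True.
Unit clause (v5) forces v5 = True.
Unit clause (v8) forces v8 = True.
Unit clause (¬v6) forces v6 = False.
Case v3 = False:
Unit clause (v1) forces v1 = True.
This assignment satisfies each clause.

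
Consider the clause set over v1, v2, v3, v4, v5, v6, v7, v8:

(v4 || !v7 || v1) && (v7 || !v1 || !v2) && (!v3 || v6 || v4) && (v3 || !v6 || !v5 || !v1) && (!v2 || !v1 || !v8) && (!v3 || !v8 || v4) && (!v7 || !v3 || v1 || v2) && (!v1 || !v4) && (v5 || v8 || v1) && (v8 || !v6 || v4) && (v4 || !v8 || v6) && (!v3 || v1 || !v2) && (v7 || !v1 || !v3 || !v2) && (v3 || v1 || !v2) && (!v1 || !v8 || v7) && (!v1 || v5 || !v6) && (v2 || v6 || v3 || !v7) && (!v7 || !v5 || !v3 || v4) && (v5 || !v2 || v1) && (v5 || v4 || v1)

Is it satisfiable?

Suppose v1 = false.
Suppose v4 = true.
Suppose v5 = true.
Suppose v3 = false.
(!v2) alone gives v2 = false.
Suppose v6 = false.
(!v7) alone gives v7 = false.
Every clause is now satisfied; v8 is unconstrained.
A satisfying assignment: v1=false, v2=false, v3=false, v4=true, v5=true, v6=false, v7=false, v8=false.

Satisfiable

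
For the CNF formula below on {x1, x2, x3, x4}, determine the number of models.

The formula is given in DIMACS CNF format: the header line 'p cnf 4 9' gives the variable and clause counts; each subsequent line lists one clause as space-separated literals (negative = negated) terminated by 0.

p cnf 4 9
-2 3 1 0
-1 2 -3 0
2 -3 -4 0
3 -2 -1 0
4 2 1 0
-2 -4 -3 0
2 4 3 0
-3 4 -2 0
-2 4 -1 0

2

There are 2^4 = 16 truth assignments over (x1, x2, x3, x4).
Split on x2. With x2 = True, the clauses containing x2 are satisfied and ¬x2 drops from the rest; 0 of the 2^3 = 8 assignments to the other variables satisfy what remains.
With x2 = False, by the same count on the reduced clause set, 2 assignments work.
(One model: x1=F, x2=F, x3=F, x4=T.)
Total: 0 + 2 = 2.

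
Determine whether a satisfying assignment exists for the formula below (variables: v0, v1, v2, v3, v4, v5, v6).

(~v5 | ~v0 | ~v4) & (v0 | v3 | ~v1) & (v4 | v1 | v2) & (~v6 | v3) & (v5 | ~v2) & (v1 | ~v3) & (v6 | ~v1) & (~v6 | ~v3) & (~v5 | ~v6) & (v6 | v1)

No

Branch on v6: set v6 = 0.
(~v1) alone gives v1 = 0.
Now (v1) is unsatisfied and unit — conflict.
Undo v6 and try v6 = 1.
(v3) alone gives v3 = 1.
Now (~v3) is unsatisfied and unit — conflict.
Either choice for v6 ends in contradiction.
No assignment satisfies every clause.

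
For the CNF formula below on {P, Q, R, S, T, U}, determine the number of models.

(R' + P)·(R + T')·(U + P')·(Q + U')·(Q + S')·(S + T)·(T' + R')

There are 2^6 = 64 truth assignments over (P, Q, R, S, T, U).
Split on S. With S = 1, the clauses containing S are satisfied and S' drops from the rest; 4 of the 2^5 = 32 assignments to the other variables satisfy what remains.
With S = 0, by the same count on the reduced clause set, 0 assignments work.
(One model: P=F, Q=T, R=F, S=T, T=F, U=F.)
Total: 4 + 0 = 4.

4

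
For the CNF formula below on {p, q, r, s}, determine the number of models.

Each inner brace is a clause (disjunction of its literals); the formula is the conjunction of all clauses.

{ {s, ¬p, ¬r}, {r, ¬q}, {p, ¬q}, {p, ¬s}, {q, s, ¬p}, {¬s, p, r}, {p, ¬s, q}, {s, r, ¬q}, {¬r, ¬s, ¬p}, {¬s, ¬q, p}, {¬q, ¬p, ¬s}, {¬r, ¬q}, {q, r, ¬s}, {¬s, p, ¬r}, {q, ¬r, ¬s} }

There are 2^4 = 16 truth assignments over (p, q, r, s).
Split on s. With s = True, the clauses containing s are satisfied and ¬s drops from the rest; 0 of the 2^3 = 8 assignments to the other variables satisfy what remains.
With s = False, by the same count on the reduced clause set, 2 assignments work.
(One model: p=F, q=F, r=F, s=F.)
Total: 0 + 2 = 2.

2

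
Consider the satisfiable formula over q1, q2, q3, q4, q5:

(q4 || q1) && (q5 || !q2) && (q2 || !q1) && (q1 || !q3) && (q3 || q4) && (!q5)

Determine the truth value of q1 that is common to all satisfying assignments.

False

Suppose q1 = true.
The clause (q2) is unit, so q2 = true.
The clause (q5) is unit, so q5 = true.
Now (!q5) is unsatisfied and unit — conflict.
So every satisfying assignment has q1 = False.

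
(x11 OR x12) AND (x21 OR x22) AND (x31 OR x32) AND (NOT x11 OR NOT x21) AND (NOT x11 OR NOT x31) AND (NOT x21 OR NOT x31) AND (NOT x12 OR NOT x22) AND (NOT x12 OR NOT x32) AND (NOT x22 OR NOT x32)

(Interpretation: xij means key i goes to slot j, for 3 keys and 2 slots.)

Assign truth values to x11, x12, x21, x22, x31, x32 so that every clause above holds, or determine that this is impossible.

Case x11 = true:
The clause (NOT x21) is unit, so x21 = false.
The clause (x22) is unit, so x22 = true.
The clause (NOT x31) is unit, so x31 = false.
The clause (x32) is unit, so x32 = true.
Now (NOT x32) is unsatisfied and unit — conflict.
That branch fails; take x11 = false instead.
The clause (x12) is unit, so x12 = true.
The clause (NOT x22) is unit, so x22 = false.
The clause (x21) is unit, so x21 = true.
The clause (NOT x31) is unit, so x31 = false.
The clause (x32) is unit, so x32 = true.
Now (NOT x32) is unsatisfied and unit — conflict.
Both values of x11 lead to a conflict.

UNSATISFIABLE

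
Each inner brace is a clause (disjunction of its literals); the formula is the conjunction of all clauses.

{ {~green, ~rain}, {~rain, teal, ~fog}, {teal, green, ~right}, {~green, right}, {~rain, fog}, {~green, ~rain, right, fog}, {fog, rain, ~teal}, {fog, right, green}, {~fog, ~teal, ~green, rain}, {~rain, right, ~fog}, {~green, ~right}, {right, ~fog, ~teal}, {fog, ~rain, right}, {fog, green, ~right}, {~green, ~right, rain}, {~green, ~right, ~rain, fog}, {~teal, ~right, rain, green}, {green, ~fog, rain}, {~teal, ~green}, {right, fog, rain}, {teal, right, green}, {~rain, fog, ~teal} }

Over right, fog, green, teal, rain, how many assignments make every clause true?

1

There are 2^5 = 32 truth assignments over (right, fog, green, teal, rain).
Split on right. With right = 1, the clauses containing right are satisfied and ~right drops from the rest; 1 of the 2^4 = 16 assignments to the other variables satisfy what remains.
With right = 0, by the same count on the reduced clause set, 0 assignments work.
Total: 1 + 0 = 1.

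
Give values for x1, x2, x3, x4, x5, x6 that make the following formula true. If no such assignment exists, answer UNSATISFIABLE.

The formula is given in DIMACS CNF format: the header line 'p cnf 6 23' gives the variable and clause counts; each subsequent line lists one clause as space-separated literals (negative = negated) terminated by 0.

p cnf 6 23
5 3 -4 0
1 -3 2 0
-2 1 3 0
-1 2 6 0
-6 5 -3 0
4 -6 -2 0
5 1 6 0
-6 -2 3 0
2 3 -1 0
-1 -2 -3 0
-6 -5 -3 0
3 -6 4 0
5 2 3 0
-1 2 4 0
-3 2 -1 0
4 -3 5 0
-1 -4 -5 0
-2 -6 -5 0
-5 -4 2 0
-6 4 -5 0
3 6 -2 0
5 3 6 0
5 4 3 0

x1: False, x2: True, x3: True, x4: True, x5: True, x6: False

Case x5 = True:
Case x6 = False:
Case x1 = False:
Case x3 = True:
Unit clause (x2) forces x2 = True.
No clause remains; x4 is free.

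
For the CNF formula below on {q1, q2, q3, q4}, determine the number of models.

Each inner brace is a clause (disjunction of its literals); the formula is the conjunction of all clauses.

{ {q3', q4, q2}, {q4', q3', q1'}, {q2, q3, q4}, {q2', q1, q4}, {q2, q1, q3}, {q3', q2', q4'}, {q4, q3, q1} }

6

There are 2^4 = 16 truth assignments over (q1, q2, q3, q4).
Check each against the 7 clauses (columns in the order q1, q2, q3, q4):
  F F F F  ✗ fails (q2 + q3 + q4)
  F F F T  ✗ fails (q2 + q1 + q3)
  F F T F  ✗ fails (q3' + q4 + q2)
  F F T T  ✓ satisfies all
  F T F F  ✗ fails (q2' + q1 + q4)
  F T F T  ✓ satisfies all
  F T T F  ✗ fails (q2' + q1 + q4)
  F T T T  ✗ fails (q3' + q2' + q4')
  T F F F  ✗ fails (q2 + q3 + q4)
  T F F T  ✓ satisfies all
  T F T F  ✗ fails (q3' + q4 + q2)
  T F T T  ✗ fails (q4' + q3' + q1')
  T T F F  ✓ satisfies all
  T T F T  ✓ satisfies all
  T T T F  ✓ satisfies all
  T T T T  ✗ fails (q4' + q3' + q1')
6 of the 16 rows are models.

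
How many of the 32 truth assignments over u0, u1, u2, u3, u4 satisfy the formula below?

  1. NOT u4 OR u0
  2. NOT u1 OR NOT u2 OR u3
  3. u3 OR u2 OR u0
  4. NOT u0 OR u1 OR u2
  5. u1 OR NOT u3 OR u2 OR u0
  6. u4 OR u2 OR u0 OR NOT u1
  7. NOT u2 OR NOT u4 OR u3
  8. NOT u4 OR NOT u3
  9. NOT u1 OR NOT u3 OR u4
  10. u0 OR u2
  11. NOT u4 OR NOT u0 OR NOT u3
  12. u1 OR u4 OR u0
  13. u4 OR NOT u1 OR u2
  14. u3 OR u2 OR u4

3

There are 2^5 = 32 truth assignments over (u0, u1, u2, u3, u4).
Split on u2. With u2 = true, the clauses containing u2 are satisfied and NOT u2 drops from the rest; 2 of the 2^4 = 16 assignments to the other variables satisfy what remains.
With u2 = false, by the same count on the reduced clause set, 1 assignment works.
(One model: u0=T, u1=F, u2=T, u3=F, u4=F.)
Total: 2 + 1 = 3.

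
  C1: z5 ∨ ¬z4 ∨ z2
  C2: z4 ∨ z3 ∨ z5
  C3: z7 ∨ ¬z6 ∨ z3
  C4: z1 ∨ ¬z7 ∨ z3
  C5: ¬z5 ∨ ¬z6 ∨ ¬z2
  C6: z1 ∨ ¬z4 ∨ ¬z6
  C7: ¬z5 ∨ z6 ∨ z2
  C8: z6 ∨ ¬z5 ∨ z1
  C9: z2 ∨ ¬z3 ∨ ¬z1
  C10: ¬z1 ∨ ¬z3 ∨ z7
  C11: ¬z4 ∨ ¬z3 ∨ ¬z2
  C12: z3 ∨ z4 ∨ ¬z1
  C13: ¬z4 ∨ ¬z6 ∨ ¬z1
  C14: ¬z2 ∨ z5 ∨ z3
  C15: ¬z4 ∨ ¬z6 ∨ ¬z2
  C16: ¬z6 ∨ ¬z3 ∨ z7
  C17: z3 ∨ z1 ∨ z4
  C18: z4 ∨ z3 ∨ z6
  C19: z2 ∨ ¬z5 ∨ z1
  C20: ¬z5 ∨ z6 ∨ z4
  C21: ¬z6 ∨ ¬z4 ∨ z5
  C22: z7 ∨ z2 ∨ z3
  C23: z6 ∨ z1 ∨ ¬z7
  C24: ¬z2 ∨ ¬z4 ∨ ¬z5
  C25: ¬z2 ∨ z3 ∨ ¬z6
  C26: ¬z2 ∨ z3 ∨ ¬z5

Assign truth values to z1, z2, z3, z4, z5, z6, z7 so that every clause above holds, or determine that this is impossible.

z1 ↦ False,  z2 ↦ False,  z3 ↦ True,  z4 ↦ False,  z5 ↦ False,  z6 ↦ False,  z7 ↦ False

Suppose z5 = False.
Suppose z4 = False.
The clause (z3) is unit, so z3 = True.
Suppose z2 = False.
The clause (¬z1) is unit, so z1 = False.
Suppose z6 = False.
The clause (¬z7) is unit, so z7 = False.
This assignment satisfies each clause.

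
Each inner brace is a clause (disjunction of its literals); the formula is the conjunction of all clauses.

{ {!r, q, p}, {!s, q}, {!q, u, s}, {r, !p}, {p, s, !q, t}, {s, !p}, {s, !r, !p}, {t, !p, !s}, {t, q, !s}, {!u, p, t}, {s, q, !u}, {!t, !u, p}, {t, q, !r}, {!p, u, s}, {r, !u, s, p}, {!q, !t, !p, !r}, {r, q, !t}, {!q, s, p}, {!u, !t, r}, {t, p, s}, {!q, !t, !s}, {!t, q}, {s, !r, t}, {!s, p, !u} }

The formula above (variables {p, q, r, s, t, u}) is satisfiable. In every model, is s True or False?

Suppose s = false.
Unit clause (!p) forces p = false.
Unit clause (!q) forces q = false.
Unit clause (!r) forces r = false.
Unit clause (!u) forces u = false.
Unit clause (!t) forces t = false.
But (t) is also a unit clause — contradiction.
So every satisfying assignment has s = True.

True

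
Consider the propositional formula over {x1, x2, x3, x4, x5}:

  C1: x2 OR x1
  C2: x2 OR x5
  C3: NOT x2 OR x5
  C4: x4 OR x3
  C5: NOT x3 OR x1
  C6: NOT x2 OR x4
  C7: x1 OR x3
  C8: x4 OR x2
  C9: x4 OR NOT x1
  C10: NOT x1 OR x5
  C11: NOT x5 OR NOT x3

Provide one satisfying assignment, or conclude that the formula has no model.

x1=true; x2=true; x3=false; x4=true; x5=true

Try x2 = true.
From the singleton clause (x5), x5 = true.
From the singleton clause (x4), x4 = true.
From the singleton clause (NOT x3), x3 = false.
From the singleton clause (x1), x1 = true.
This assignment satisfies each clause.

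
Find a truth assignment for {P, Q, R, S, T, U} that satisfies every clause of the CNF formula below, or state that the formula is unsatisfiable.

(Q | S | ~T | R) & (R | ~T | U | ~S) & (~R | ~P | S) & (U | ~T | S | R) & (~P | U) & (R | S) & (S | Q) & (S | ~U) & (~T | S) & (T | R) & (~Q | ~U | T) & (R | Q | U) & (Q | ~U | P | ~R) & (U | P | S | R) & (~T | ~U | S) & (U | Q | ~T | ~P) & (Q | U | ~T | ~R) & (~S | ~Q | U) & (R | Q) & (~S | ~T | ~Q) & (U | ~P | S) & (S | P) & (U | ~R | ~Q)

Suppose P = 1.
(U) alone gives U = 1.
(S) alone gives S = 1.
Suppose T = 1.
(~Q) alone gives Q = 0.
(R) alone gives R = 1.
Every clause now holds.

P ↦ 1; Q ↦ 0; R ↦ 1; S ↦ 1; T ↦ 1; U ↦ 1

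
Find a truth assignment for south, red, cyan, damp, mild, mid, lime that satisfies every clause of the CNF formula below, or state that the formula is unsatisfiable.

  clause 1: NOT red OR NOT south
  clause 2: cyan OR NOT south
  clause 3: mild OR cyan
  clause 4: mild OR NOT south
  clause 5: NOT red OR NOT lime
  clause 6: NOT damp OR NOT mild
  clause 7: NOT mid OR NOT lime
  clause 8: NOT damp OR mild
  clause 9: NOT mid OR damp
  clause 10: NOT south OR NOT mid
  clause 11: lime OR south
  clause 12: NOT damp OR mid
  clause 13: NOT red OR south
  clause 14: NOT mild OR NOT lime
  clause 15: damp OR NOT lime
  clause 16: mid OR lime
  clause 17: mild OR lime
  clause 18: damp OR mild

Branch on red: set red = false.
Branch on cyan: set cyan = true.
Branch on mild: set mild = true.
The clause (NOT damp) is unit, so damp = false.
The clause (NOT mid) is unit, so mid = false.
The clause (NOT lime) is unit, so lime = false.
But (lime) is also a unit clause — contradiction.
So mild must be the other value — set mild = false.
The clause (NOT south) is unit, so south = false.
The clause (NOT damp) is unit, so damp = false.
But (damp) is also a unit clause — contradiction.
Neither mild = true nor mild = false works.
So cyan must be the other value — set cyan = false.
The clause (NOT south) is unit, so south = false.
The clause (mild) is unit, so mild = true.
The clause (NOT damp) is unit, so damp = false.
The clause (NOT mid) is unit, so mid = false.
The clause (lime) is unit, so lime = true.
But (NOT lime) is also a unit clause — contradiction.
Neither cyan = true nor cyan = false works.
So red must be the other value — set red = true.
The clause (NOT south) is unit, so south = false.
But (south) is also a unit clause — contradiction.
Neither red = true nor red = false works.

UNSATISFIABLE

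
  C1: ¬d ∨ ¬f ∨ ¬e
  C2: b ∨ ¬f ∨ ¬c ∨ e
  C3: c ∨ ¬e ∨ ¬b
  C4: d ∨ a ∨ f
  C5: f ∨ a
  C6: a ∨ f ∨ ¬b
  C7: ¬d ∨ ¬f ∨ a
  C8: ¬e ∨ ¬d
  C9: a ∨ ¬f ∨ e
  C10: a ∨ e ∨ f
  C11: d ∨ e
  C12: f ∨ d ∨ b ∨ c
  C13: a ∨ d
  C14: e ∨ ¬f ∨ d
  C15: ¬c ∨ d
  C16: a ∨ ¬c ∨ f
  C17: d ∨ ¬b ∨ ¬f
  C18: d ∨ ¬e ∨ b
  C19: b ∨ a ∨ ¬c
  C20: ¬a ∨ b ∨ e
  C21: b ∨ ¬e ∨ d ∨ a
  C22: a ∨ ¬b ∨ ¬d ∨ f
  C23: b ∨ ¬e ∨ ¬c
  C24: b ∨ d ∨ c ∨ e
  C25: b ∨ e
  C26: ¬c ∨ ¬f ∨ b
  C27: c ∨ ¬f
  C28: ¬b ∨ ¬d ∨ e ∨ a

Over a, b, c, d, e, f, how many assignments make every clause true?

There are 2^6 = 64 truth assignments over (a, b, c, d, e, f).
Split on b. With b = True, the clauses containing b are satisfied and ¬b drops from the rest; 3 of the 2^5 = 32 assignments to the other variables satisfy what remains.
With b = False, by the same count on the reduced clause set, 0 assignments work.
Total: 3 + 0 = 3.

3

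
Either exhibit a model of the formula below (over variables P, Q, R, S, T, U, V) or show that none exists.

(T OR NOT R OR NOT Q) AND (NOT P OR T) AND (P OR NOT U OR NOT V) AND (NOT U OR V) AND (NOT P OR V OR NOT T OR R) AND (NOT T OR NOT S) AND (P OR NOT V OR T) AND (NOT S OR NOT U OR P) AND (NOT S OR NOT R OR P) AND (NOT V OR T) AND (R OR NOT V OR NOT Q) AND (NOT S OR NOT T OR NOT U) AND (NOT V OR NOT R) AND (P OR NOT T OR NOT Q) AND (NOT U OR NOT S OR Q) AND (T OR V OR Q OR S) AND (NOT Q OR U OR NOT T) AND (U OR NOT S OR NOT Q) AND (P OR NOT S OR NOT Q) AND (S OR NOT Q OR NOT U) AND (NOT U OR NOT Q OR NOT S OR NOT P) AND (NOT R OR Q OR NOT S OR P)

P ↦ false; Q ↦ false; R ↦ false; S ↦ true; T ↦ false; U ↦ false; V ↦ false

Suppose P = false.
Suppose U = false.
Suppose T = false.
From the singleton clause (NOT V), V = false.
Suppose R = false.
Suppose Q = false.
From the singleton clause (S), S = true.
All clauses are satisfied.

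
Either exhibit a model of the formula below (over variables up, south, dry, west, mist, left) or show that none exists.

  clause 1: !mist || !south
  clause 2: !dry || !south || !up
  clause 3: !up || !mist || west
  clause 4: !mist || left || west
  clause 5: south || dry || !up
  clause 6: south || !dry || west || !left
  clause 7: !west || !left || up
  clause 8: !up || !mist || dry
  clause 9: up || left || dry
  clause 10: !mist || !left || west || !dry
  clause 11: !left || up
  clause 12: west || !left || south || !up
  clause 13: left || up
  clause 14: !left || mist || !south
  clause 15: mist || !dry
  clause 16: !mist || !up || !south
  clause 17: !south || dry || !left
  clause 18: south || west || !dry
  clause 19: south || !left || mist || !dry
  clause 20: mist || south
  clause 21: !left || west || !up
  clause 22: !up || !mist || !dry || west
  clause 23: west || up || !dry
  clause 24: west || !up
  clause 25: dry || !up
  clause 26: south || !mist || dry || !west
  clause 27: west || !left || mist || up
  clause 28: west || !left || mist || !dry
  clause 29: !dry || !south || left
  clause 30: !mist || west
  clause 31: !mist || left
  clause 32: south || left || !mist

Branch on mist: set mist = true.
From the singleton clause (!south), south = false.
From the singleton clause (west), west = true.
From the singleton clause (dry), dry = true.
From the singleton clause (left), left = true.
From the singleton clause (up), up = true.
All clauses are satisfied.

up=true; south=false; dry=true; west=true; mist=true; left=true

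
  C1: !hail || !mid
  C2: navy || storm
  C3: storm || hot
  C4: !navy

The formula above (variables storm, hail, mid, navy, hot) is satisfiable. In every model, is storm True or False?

Suppose storm = false.
(navy) alone gives navy = true.
That conflicts with the unit clause (!navy).
So every satisfying assignment has storm = True.

True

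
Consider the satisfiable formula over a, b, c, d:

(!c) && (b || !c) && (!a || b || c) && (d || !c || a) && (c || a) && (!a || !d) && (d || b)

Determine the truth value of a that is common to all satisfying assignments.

True

Suppose a = false.
The clause (!c) is unit, so c = false.
That conflicts with the unit clause (c).
So every satisfying assignment has a = True.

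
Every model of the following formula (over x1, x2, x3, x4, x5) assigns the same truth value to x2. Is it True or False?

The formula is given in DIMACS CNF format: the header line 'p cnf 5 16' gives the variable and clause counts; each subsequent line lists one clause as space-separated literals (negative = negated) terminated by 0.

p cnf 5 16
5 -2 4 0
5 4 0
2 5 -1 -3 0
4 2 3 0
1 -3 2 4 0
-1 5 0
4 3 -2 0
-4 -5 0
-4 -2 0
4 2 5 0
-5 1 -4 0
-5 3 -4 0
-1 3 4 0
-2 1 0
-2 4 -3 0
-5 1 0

False

Suppose x2 = True.
(¬x4) alone gives x4 = False.
(x5) alone gives x5 = True.
(x3) alone gives x3 = True.
That conflicts with the unit clause (¬x3).
So every satisfying assignment has x2 = False.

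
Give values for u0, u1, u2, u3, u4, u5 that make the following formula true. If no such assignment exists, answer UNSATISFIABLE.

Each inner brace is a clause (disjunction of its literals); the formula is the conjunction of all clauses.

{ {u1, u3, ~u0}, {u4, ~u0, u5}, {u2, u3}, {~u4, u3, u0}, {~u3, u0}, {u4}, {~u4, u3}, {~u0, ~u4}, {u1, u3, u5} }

UNSATISFIABLE

The clause (u4) is unit, so u4 = 1.
The clause (u3) is unit, so u3 = 1.
The clause (u0) is unit, so u0 = 1.
That conflicts with the unit clause (~u0).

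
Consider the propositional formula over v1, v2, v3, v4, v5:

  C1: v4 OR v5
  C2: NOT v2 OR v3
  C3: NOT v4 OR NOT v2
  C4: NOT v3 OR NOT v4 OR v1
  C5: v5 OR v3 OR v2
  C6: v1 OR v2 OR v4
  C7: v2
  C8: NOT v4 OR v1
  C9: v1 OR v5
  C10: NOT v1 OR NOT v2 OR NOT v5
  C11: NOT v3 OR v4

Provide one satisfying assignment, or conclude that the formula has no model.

UNSATISFIABLE

From the singleton clause (v2), v2 = true.
From the singleton clause (v3), v3 = true.
From the singleton clause (NOT v4), v4 = false.
But (v4) is also a unit clause — contradiction.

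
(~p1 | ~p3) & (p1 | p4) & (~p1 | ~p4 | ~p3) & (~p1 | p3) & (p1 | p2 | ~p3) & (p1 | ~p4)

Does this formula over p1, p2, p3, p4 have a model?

No

Case p1 = 0:
From the singleton clause (p4), p4 = 1.
That conflicts with the unit clause (~p4).
That branch fails; take p1 = 1 instead.
From the singleton clause (~p3), p3 = 0.
That conflicts with the unit clause (p3).
Neither p1 = 1 nor p1 = 0 works.
No assignment satisfies every clause.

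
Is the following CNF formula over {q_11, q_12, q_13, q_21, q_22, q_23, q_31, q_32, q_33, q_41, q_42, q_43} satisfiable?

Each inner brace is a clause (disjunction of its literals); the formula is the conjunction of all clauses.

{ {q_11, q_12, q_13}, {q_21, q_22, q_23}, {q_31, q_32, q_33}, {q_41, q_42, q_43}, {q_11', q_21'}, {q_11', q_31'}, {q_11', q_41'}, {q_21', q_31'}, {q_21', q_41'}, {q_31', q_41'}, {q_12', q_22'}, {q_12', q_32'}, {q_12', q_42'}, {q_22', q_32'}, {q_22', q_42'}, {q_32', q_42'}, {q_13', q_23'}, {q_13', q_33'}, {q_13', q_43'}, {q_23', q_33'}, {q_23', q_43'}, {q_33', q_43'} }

Unsatisfiable

Try q_11 = 0.
Try q_12 = 1.
(q_22') alone gives q_22 = 0.
(q_32') alone gives q_32 = 0.
(q_42') alone gives q_42 = 0.
Try q_21 = 1.
(q_31') alone gives q_31 = 0.
(q_33) alone gives q_33 = 1.
(q_41') alone gives q_41 = 0.
(q_43) alone gives q_43 = 1.
Now (q_43') is unsatisfied and unit — conflict.
That branch fails; take q_21 = 0 instead.
(q_23) alone gives q_23 = 1.
(q_13') alone gives q_13 = 0.
(q_33') alone gives q_33 = 0.
(q_31) alone gives q_31 = 1.
(q_41') alone gives q_41 = 0.
(q_43) alone gives q_43 = 1.
Now (q_43') is unsatisfied and unit — conflict.
Either choice for q_21 ends in contradiction.
That branch fails; take q_12 = 0 instead.
(q_13) alone gives q_13 = 1.
(q_23') alone gives q_23 = 0.
(q_33') alone gives q_33 = 0.
(q_43') alone gives q_43 = 0.
Try q_21 = 1.
(q_31') alone gives q_31 = 0.
(q_32) alone gives q_32 = 1.
(q_41') alone gives q_41 = 0.
(q_42) alone gives q_42 = 1.
Now (q_42') is unsatisfied and unit — conflict.
That branch fails; take q_21 = 0 instead.
(q_22) alone gives q_22 = 1.
(q_32') alone gives q_32 = 0.
(q_31) alone gives q_31 = 1.
(q_41') alone gives q_41 = 0.
(q_42) alone gives q_42 = 1.
Now (q_42') is unsatisfied and unit — conflict.
Either choice for q_21 ends in contradiction.
Either choice for q_12 ends in contradiction.
That branch fails; take q_11 = 1 instead.
(q_21') alone gives q_21 = 0.
(q_31') alone gives q_31 = 0.
(q_41') alone gives q_41 = 0.
Try q_22 = 1.
(q_12') alone gives q_12 = 0.
(q_32') alone gives q_32 = 0.
(q_33) alone gives q_33 = 1.
(q_42') alone gives q_42 = 0.
(q_43) alone gives q_43 = 1.
Now (q_43') is unsatisfied and unit — conflict.
That branch fails; take q_22 = 0 instead.
(q_23) alone gives q_23 = 1.
(q_13') alone gives q_13 = 0.
(q_33') alone gives q_33 = 0.
(q_32) alone gives q_32 = 1.
(q_12') alone gives q_12 = 0.
(q_42') alone gives q_42 = 0.
(q_43) alone gives q_43 = 1.
Now (q_43') is unsatisfied and unit — conflict.
Either choice for q_22 ends in contradiction.
Either choice for q_11 ends in contradiction.
No assignment satisfies every clause.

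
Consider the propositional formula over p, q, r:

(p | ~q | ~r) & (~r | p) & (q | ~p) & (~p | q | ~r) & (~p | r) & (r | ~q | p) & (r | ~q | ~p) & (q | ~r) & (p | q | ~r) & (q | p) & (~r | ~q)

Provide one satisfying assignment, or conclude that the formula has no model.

UNSATISFIABLE

Case r = 0:
The clause (~p) is unit, so p = 0.
The clause (~q) is unit, so q = 0.
But (q) is also a unit clause — contradiction.
So r must be the other value — set r = 1.
The clause (p) is unit, so p = 1.
The clause (q) is unit, so q = 1.
But (~q) is also a unit clause — contradiction.
Neither r = 1 nor r = 0 works.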